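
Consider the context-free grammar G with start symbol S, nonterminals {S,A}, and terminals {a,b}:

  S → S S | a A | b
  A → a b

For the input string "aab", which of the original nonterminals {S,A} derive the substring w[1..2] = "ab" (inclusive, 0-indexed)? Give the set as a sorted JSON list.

Convert to CNF:
  S -> S S | T0 A | b
  A -> T0 T1
  T0 -> a
  T1 -> b

Fill CYK table bottom-up (cells [i..j] with 1 ≤ i ≤ j ≤ 2 only):
  cell(1,1) a: {T0}  orig:{}
  cell(2,2) b: {S,T1}  orig:{S}
  cell(1,2) ab: {A}

Original NTs in T[1,2] deriving "ab": ["A"]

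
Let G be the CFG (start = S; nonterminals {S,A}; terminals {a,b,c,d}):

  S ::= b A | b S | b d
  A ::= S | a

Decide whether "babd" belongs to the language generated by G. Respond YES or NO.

CNF form of G:
  S -> T0 A | T0 S | T0 T1
  A -> T0 A | T0 S | T0 T1 | a
  T0 -> b
  T1 -> d

Fill CYK table bottom-up:
  [0..0]={T0}  "b"  orig:{}
  [1..1]={A}  "a"
  [2..2]={T0}  "b"  orig:{}
  [3..3]={T1}  "d"  orig:{}
  [0..1]={A,S}  "ba"
  [1..2]=∅  "ab"
  [2..3]={A,S}  "bd"
  [0..2]=∅  "bab"
  [1..3]=∅  "abd"
  [0..3]=∅  "babd"

S ∉ T[0,3] ⇒ NO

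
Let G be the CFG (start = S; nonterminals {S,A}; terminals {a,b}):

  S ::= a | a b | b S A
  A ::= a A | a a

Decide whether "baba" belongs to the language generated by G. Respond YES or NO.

Convert to CNF:
  S -> T0 T1 | T1 X2 | a
  A -> T0 A | T0 T0
  T0 -> a
  T1 -> b
  X2 -> S A

CYK fill:
  [0..0]={T1}  "b"  orig:{}
  [1..1]={S,T0}  "a"  orig:{S}
  [2..2]={T1}  "b"  orig:{}
  [3..3]={S,T0}  "a"  orig:{S}
  [0..1]=∅  "ba"
  [1..2]={S}  "ab"
  [2..3]=∅  "ba"
  [0..2]=∅  "bab"
  [1..3]=∅  "aba"
  [0..3]=∅  "baba"

S ∉ T[0,3] ⇒ NO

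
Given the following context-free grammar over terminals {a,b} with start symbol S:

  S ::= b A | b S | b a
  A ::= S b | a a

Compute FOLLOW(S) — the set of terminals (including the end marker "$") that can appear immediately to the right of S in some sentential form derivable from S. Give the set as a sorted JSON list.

FIRST sets, iterate to fixpoint:
[1]
  A via A→a a: +{a}
  S via S→b A: +{b}
  FIRST(S)={b}  FIRST(A)={a}
[2]
  A via A→S b: +{b}
  FIRST(S)={b}  FIRST(A)={a,b}
[3] (stable)
  FIRST(S)={b}  FIRST(A)={a,b}

FOLLOW sets:
initialize: $ ∈ FOLLOW(S)
round 1:
  A→S b: FOLLOW(S) ⊇ FIRST(b) = {b}; new: +{b}
  S→b A: FOLLOW(A) ⊇ FOLLOW(S) ⊇ {$,b}; new: +{$,b}
  S: {$,b}  A: {$,b}
round 2: (stable)
  S: {$,b}  A: {$,b}

FOLLOW(S) = ["$", "b"]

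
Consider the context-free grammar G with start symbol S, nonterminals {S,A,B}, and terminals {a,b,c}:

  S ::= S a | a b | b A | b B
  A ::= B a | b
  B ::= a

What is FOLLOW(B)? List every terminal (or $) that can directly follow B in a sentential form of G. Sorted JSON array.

Compute FIRST by fixpoint:
round 1:
  A via A→b: +{b}
  B via B→a: +{a}
  S via S→a b: +{a}
  S via S→b A: +{b}
  S: {a,b}  A: {b}  B: {a}
round 2:
  A via A→B a: +{a}
  S: {a,b}  A: {a,b}  B: {a}
round 3: (no change)
  S: {a,b}  A: {a,b}  B: {a}

FOLLOW sets:
seed FOLLOW(S) with $
iter 1:
  A→B a: FOLLOW(B) ⊇ FIRST(a) = {a}; new: +{a}
  S→S a: FOLLOW(S) ⊇ FIRST(a) = {a}; new: +{a}
  S→b A: FOLLOW(A) ⊇ FOLLOW(S) ⊇ {$,a}; new: +{$,a}
  S→b B: FOLLOW(B) ⊇ FOLLOW(S) ⊇ {$,a}; new: +{$}
  FOLLOW[S]={$,a}  FOLLOW[A]={$,a}  FOLLOW[B]={$,a}
iter 2: (no change)
  FOLLOW[S]={$,a}  FOLLOW[A]={$,a}  FOLLOW[B]={$,a}

FOLLOW(B) = ["$", "a"]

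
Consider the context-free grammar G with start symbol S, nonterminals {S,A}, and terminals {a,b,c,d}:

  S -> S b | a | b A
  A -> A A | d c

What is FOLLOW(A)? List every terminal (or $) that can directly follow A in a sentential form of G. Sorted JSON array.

FIRST iteration:
pass 1:
  A via A→d c: +{d}
  S via S→a: +{a}
  S via S→b A: +{b}
  FIRST(S)={a,b}  FIRST(A)={d}
pass 2: done
  FIRST(S)={a,b}  FIRST(A)={d}

FOLLOW sets:
FOLLOW(S) := {$}
[1]
  A→A A: FOLLOW(A) ⊇ FIRST(A) = {d}; new: +{d}
  S→S b: FOLLOW(S) ⊇ FIRST(b) = {b}; new: +{b}
  S→b A: FOLLOW(A) ⊇ FOLLOW(S) ⊇ {$,b}; new: +{$,b}
  S: {$,b}  A: {$,b,d}
[2] done
  S: {$,b}  A: {$,b,d}

FOLLOW(A) = ["$", "b", "d"]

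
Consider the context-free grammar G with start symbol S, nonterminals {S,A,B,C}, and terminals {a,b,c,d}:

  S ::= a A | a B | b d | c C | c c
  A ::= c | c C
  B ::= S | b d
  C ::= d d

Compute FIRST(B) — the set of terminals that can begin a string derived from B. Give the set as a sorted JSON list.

FIRST iteration:
pass 1:
  A via A→c: +{c}
  B via B→b d: +{b}
  C via C→d d: +{d}
  S via S→a A: +{a}
  S via S→b d: +{b}
  S via S→c C: +{c}
  S: {a,b,c}  A: {c}  B: {b}  C: {d}
pass 2:
  B via B→S: +{a,c}
  S: {a,b,c}  A: {c}  B: {a,b,c}  C: {d}
pass 3: (stable)
  S: {a,b,c}  A: {c}  B: {a,b,c}  C: {d}

FIRST(B) = ["a", "b", "c"]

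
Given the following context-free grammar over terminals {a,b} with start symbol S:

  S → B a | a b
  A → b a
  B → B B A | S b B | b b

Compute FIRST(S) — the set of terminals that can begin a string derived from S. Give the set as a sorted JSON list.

FIRST iteration:
iter 1:
  A via A→b a: +{b}
  B via B→b b: +{b}
  S via S→B a: +{b}
  S via S→a b: +{a}
  FIRST(S)={a,b}  FIRST(A)={b}  FIRST(B)={b}
iter 2:
  B via B→S b B: +{a}
  FIRST(S)={a,b}  FIRST(A)={b}  FIRST(B)={a,b}
iter 3: (stable)
  FIRST(S)={a,b}  FIRST(A)={b}  FIRST(B)={a,b}

FIRST(S) = ["a", "b"]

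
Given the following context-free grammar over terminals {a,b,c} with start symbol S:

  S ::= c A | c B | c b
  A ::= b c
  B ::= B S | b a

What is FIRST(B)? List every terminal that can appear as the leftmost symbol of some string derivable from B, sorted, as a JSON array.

FIRST iteration:
[1]
  A via A→b c: +{b}
  B via B→b a: +{b}
  S via S→c A: +{c}
  FIRST[S]={c}  FIRST[A]={b}  FIRST[B]={b}
[2] done
  FIRST[S]={c}  FIRST[A]={b}  FIRST[B]={b}

FIRST(B) = ["b"]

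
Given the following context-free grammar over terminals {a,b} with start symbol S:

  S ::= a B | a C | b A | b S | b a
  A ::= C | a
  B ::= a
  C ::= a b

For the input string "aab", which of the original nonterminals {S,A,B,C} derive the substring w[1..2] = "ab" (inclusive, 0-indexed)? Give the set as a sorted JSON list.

CNF form of G:
  S -> T0 B | T0 C | T1 A | T1 S | T1 T0
  A -> T0 T1 | a
  B -> a
  C -> T0 T1
  T0 -> a
  T1 -> b

Fill CYK table bottom-up (cells [i..j] with 1 ≤ i ≤ j ≤ 2 only):
  T[1,1] 'a' = {A,B,T0}  orig:{A,B}
  T[2,2] 'b' = {T1}  orig:{}
  T[1,2] 'ab' = {A,C}

Original NTs in T[1,2] deriving "ab": ["A", "C"]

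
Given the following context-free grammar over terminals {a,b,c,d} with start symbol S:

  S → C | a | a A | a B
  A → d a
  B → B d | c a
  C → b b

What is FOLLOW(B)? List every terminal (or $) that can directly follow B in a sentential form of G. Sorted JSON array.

FIRST iteration:
round 1:
  A via A→d a: +{d}
  B via B→c a: +{c}
  C via C→b b: +{b}
  S via S→C: +{b}
  S via S→a: +{a}
  FIRST[S]={a,b}  FIRST[A]={d}  FIRST[B]={c}  FIRST[C]={b}
round 2: (stable)
  FIRST[S]={a,b}  FIRST[A]={d}  FIRST[B]={c}  FIRST[C]={b}

Compute FOLLOW by fixpoint:
seed FOLLOW(S) with $
round 1:
  B→B d: FOLLOW(B) ⊇ FIRST(d) = {d}; new: +{d}
  S→C: FOLLOW(C) ⊇ FOLLOW(S) ⊇ {$}; new: +{$}
  S→a A: FOLLOW(A) ⊇ FOLLOW(S) ⊇ {$}; new: +{$}
  S→a B: FOLLOW(B) ⊇ FOLLOW(S) ⊇ {$}; new: +{$}
  FOLLOW(S)={$}  FOLLOW(A)={$}  FOLLOW(B)={$,d}  FOLLOW(C)={$}
round 2: done
  FOLLOW(S)={$}  FOLLOW(A)={$}  FOLLOW(B)={$,d}  FOLLOW(C)={$}

FOLLOW(B) = ["$", "d"]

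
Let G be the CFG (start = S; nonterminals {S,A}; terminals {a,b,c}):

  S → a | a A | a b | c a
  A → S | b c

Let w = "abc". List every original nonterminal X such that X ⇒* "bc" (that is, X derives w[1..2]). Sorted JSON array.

CNF form of G:
  S -> T0 A | T0 T1 | T2 T0 | a
  A -> T0 A | T0 T1 | T1 T2 | T2 T0 | a
  T0 -> a
  T1 -> b
  T2 -> c

Fill CYK table bottom-up, restricted to cells inside w[1..2]:
  [1..1]={T1}  "b"  orig:{}
  [2..2]={T2}  "c"  orig:{}
  [1..2]={A}  "bc"

Original NTs in T[1,2] deriving "bc": ["A"]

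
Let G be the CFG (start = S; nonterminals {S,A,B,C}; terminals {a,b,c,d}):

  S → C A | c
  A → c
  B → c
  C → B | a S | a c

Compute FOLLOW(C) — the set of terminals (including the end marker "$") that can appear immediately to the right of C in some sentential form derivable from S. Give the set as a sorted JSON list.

FIRST sets, iterate to fixpoint:
round 1:
  A via A→c: +{c}
  B via B→c: +{c}
  C via C→B: +{c}
  C via C→a S: +{a}
  S via S→C A: +{a,c}
  FIRST(S)={a,c}  FIRST(A)={c}  FIRST(B)={c}  FIRST(C)={a,c}
round 2: done
  FIRST(S)={a,c}  FIRST(A)={c}  FIRST(B)={c}  FIRST(C)={a,c}

FOLLOW sets:
initialize: $ ∈ FOLLOW(S)
pass 1:
  S→C A: FOLLOW(C) ⊇ FIRST(A) = {c}; new: +{c}
  S→C A: FOLLOW(A) ⊇ FOLLOW(S) ⊇ {$}; new: +{$}
  FOLLOW[S]={$}  FOLLOW[A]={$}  FOLLOW[B]={}  FOLLOW[C]={c}
pass 2:
  C→B: FOLLOW(B) ⊇ FOLLOW(C) ⊇ {c}; new: +{c}
  C→a S: FOLLOW(S) ⊇ FOLLOW(C) ⊇ {c}; new: +{c}
  S→C A: FOLLOW(A) ⊇ FOLLOW(S) ⊇ {$,c}; new: +{c}
  FOLLOW[S]={$,c}  FOLLOW[A]={$,c}  FOLLOW[B]={c}  FOLLOW[C]={c}
pass 3: (stable)
  FOLLOW[S]={$,c}  FOLLOW[A]={$,c}  FOLLOW[B]={c}  FOLLOW[C]={c}

FOLLOW(C) = ["c"]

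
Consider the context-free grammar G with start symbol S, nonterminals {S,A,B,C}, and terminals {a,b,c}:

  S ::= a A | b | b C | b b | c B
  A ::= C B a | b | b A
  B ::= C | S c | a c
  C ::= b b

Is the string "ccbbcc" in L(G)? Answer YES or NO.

CNF form of G:
  S -> T0 A | T1 C | T1 T1 | T2 B | b
  A -> C X3 | T1 A | b
  B -> S T2 | T0 T2 | T1 T1
  C -> T1 T1
  T0 -> a
  T1 -> b
  T2 -> c
  X3 -> B T0

CYK table (by increasing span):
  [0..0]={T2}  "c"  orig:{}
  [1..1]={T2}  "c"  orig:{}
  [2..2]={A,S,T1}  "b"  orig:{A,S}
  [3..3]={A,S,T1}  "b"  orig:{A,S}
  [4..4]={T2}  "c"  orig:{}
  [5..5]={T2}  "c"  orig:{}
  [0..1]=∅  "cc"
  [1..2]=∅  "cb"
  [2..3]={A,B,C,S}  "bb"
  [3..4]={B}  "bc"
  [4..5]=∅  "cc"
  [0..2]=∅  "ccb"
  [1..3]={S}  "cbb"
  [2..4]={B}  "bbc"
  [3..5]=∅  "bcc"
  [0..3]=∅  "ccbb"
  [1..4]={B,S}  "cbbc"
  [2..5]=∅  "bbcc"
  [0..4]={S}  "ccbbc"
  [1..5]={B}  "cbbcc"
  [0..5]={B,S}  "ccbbcc"

S ∈ T[0,5] ⇒ YES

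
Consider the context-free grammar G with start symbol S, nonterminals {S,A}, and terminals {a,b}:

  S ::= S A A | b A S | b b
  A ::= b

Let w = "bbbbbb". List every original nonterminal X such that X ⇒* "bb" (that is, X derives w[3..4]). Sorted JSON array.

Convert to CNF:
  S -> S X1 | T0 T0 | T0 X2
  A -> b
  T0 -> b
  X1 -> A A
  X2 -> A S

Fill CYK table bottom-up — only the sub-triangle for w[3..4]:
  T[3,3] 'b' = {A,T0}  orig:{A}
  T[4,4] 'b' = {A,T0}  orig:{A}
  T[3,4] 'bb' = {S,X1}  orig:{S}

Original NTs in T[3,4] deriving "bb": ["S"]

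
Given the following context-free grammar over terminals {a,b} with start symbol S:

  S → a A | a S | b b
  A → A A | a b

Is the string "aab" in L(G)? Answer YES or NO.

Convert to CNF:
  S -> T0 A | T0 S | T1 T1
  A -> A A | T0 T1
  T0 -> a
  T1 -> b

Fill CYK table bottom-up:
  [0..0]={T0}  "a"  orig:{}
  [1..1]={T0}  "a"  orig:{}
  [2..2]={T1}  "b"  orig:{}
  [0..1]=∅  "aa"
  [1..2]={A}  "ab"
  [0..2]={S}  "aab"

S ∈ T[0,2] ⇒ YES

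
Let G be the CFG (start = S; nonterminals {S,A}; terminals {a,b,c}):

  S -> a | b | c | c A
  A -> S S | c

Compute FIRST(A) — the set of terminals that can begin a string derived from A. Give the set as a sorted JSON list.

FIRST sets, iterate to fixpoint:
round 1:
  A via A→c: +{c}
  S via S→a: +{a}
  S via S→b: +{b}
  S via S→c: +{c}
  FIRST[S]={a,b,c}  FIRST[A]={c}
round 2:
  A via A→S S: +{a,b}
  FIRST[S]={a,b,c}  FIRST[A]={a,b,c}
round 3: — fixpoint
  FIRST[S]={a,b,c}  FIRST[A]={a,b,c}

FIRST(A) = ["a", "b", "c"]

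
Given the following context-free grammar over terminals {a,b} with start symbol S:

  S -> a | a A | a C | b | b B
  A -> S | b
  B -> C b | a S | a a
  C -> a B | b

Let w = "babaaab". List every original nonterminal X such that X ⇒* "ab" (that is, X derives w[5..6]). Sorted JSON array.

Convert to CNF:
  S -> T0 A | T0 C | T1 B | a | b
  A -> T0 A | T0 C | T1 B | a | b
  B -> C T1 | T0 S | T0 T0
  C -> T0 B | b
  T0 -> a
  T1 -> b

CYK table (by increasing span) (cells [i..j] with 5 ≤ i ≤ j ≤ 6 only):
  cell(5,5) a: {A,S,T0}  orig:{A,S}
  cell(6,6) b: {A,C,S,T1}  orig:{A,C,S}
  cell(5,6) ab: {A,B,S}

Original NTs in T[5,6] deriving "ab": ["A", "B", "S"]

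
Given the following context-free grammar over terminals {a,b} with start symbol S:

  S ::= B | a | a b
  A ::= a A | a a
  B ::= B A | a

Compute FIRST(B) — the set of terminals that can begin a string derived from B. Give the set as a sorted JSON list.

FIRST sets, iterate to fixpoint:
iter 1:
  A via A→a A: +{a}
  B via B→a: +{a}
  S via S→B: +{a}
  FIRST[S]={a}  FIRST[A]={a}  FIRST[B]={a}
iter 2: done
  FIRST[S]={a}  FIRST[A]={a}  FIRST[B]={a}

FIRST(B) = ["a"]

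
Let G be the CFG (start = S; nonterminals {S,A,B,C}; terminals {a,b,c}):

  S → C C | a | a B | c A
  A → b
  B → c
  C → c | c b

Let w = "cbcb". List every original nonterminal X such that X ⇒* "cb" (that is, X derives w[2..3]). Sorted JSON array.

CNF form of G:
  S -> C C | T0 A | T2 B | a
  A -> b
  B -> c
  C -> T0 T1 | c
  T0 -> c
  T1 -> b
  T2 -> a

CYK table (by increasing span) — only the sub-triangle for w[2..3]:
  cell(2,2) c: {B,C,T0}  orig:{B,C}
  cell(3,3) b: {A,T1}  orig:{A}
  cell(2,3) cb: {C,S}

Original NTs in T[2,3] deriving "cb": ["C", "S"]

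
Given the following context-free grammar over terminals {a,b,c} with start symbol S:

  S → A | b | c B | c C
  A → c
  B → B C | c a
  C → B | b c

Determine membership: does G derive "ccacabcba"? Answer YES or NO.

CNF form of G:
  S -> T0 B | T0 C | b | c
  A -> c
  B -> B C | T0 T1
  C -> B C | T0 T1 | T2 T0
  T0 -> c
  T1 -> a
  T2 -> b

CYK table (by increasing span):
  [0..0]={A,S,T0}  "c"  orig:{A,S}
  [1..1]={A,S,T0}  "c"  orig:{A,S}
  [2..2]={T1}  "a"  orig:{}
  [3..3]={A,S,T0}  "c"  orig:{A,S}
  [4..4]={T1}  "a"  orig:{}
  [5..5]={S,T2}  "b"  orig:{S}
  [6..6]={A,S,T0}  "c"  orig:{A,S}
  [7..7]={S,T2}  "b"  orig:{S}
  [8..8]={T1}  "a"  orig:{}
  [0..1]=∅  "cc"
  [1..2]={B,C}  "ca"
  [2..3]=∅  "ac"
  [3..4]={B,C}  "ca"
  [4..5]=∅  "ab"
  [5..6]={C}  "bc"
  [6..7]=∅  "cb"
  [7..8]=∅  "ba"
  [0..2]={S}  "cca"
  [1..3]=∅  "cac"
  [2..4]=∅  "aca"
  [3..5]=∅  "cab"
  [4..6]=∅  "abc"
  [5..7]=∅  "bcb"
  [6..8]=∅  "cba"
  [0..3]=∅  "ccac"
  [1..4]={B,C}  "caca"
  [2..5]=∅  "acab"
  [3..6]={B,C}  "cabc"
  [4..7]=∅  "abcb"
  [5..8]=∅  "bcba"
  [0..4]={S}  "ccaca"
  [1..5]=∅  "cacab"
  [2..6]=∅  "acabc"
  [3..7]=∅  "cabcb"
  [4..8]=∅  "abcba"
  [0..5]=∅  "ccacab"
  [1..6]={B,C}  "cacabc"
  [2..7]=∅  "acabcb"
  [3..8]=∅  "cabcba"
  [0..6]={S}  "ccacabc"
  [1..7]=∅  "cacabcb"
  [2..8]=∅  "acabcba"
  [0..7]=∅  "ccacabcb"
  [1..8]=∅  "cacabcba"
  [0..8]=∅  "ccacabcba"

S ∉ T[0,8] ⇒ NO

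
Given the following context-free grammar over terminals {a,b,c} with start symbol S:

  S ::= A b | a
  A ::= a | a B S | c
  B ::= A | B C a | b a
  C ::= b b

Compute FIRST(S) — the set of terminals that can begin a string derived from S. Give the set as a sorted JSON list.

FIRST iteration:
round 1:
  A via A→a: +{a}
  A via A→c: +{c}
  B via B→A: +{a,c}
  B via B→b a: +{b}
  C via C→b b: +{b}
  S via S→A b: +{a,c}
  FIRST[S]={a,c}  FIRST[A]={a,c}  FIRST[B]={a,b,c}  FIRST[C]={b}
round 2: (no change)
  FIRST[S]={a,c}  FIRST[A]={a,c}  FIRST[B]={a,b,c}  FIRST[C]={b}

FIRST(S) = ["a", "c"]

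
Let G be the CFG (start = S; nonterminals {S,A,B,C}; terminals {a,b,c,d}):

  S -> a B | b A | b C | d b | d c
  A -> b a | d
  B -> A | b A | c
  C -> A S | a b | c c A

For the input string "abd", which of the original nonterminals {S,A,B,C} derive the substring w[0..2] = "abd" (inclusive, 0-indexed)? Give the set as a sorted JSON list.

CNF form of G:
  S -> T0 A | T0 C | T1 B | T3 T0 | T3 T2
  A -> T0 T1 | d
  B -> T0 A | T0 T1 | c | d
  C -> A S | T1 T0 | T2 X4
  T0 -> b
  T1 -> a
  T2 -> c
  T3 -> d
  X4 -> T2 A

CYK fill — only the sub-triangle for w[0..2]:
  T[0,0] 'a' = {T1}  orig:{}
  T[1,1] 'b' = {T0}  orig:{}
  T[2,2] 'd' = {A,B,T3}  orig:{A,B}
  T[0,1] 'ab' = {C}
  T[1,2] 'bd' = {B,S}
  T[0,2] 'abd' = {S}

Original NTs in T[0,2] deriving "abd": ["S"]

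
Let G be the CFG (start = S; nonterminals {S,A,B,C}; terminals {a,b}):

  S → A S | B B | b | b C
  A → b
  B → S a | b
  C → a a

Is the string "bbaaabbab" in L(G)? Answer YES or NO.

Convert to CNF:
  S -> A S | B B | T1 C | b
  A -> b
  B -> S T0 | b
  C -> T0 T0
  T0 -> a
  T1 -> b

CYK fill:
  cell(0,0) b: {A,B,S,T1}  orig:{A,B,S}
  cell(1,1) b: {A,B,S,T1}  orig:{A,B,S}
  cell(2,2) a: {T0}  orig:{}
  cell(3,3) a: {T0}  orig:{}
  cell(4,4) a: {T0}  orig:{}
  cell(5,5) b: {A,B,S,T1}  orig:{A,B,S}
  cell(6,6) b: {A,B,S,T1}  orig:{A,B,S}
  cell(7,7) a: {T0}  orig:{}
  cell(8,8) b: {A,B,S,T1}  orig:{A,B,S}
  cell(0,1) bb: {S}
  cell(1,2) ba: {B}
  cell(2,3) aa: {C}
  cell(3,4) aa: {C}
  cell(4,5) ab: ∅
  cell(5,6) bb: {S}
  cell(6,7) ba: {B}
  cell(7,8) ab: ∅
  cell(0,2) bba: {B,S}
  cell(1,3) baa: {S}
  cell(2,4) aaa: ∅
  cell(3,5) aab: ∅
  cell(4,6) abb: ∅
  cell(5,7) bba: {B,S}
  cell(6,8) bab: {S}
  cell(0,3) bbaa: {B,S}
  cell(1,4) baaa: {B}
  cell(2,5) aaab: ∅
  cell(3,6) aabb: ∅
  cell(4,7) abba: ∅
  cell(5,8) bbab: {S}
  cell(0,4) bbaaa: {B,S}
  cell(1,5) baaab: {S}
  cell(2,6) aaabb: ∅
  cell(3,7) aabba: ∅
  cell(4,8) abbab: ∅
  cell(0,5) bbaaab: {S}
  cell(1,6) baaabb: ∅
  cell(2,7) aaabba: ∅
  cell(3,8) aabbab: ∅
  cell(0,6) bbaaabb: ∅
  cell(1,7) baaabba: {S}
  cell(2,8) aaabbab: ∅
  cell(0,7) bbaaabba: {S}
  cell(1,8) baaabbab: ∅
  cell(0,8) bbaaabbab: ∅

S ∉ T[0,8] ⇒ NO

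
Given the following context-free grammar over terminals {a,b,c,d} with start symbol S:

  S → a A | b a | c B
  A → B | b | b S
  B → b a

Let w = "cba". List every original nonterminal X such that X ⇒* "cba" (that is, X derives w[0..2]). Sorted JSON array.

Convert to CNF:
  S -> T0 T1 | T1 A | T2 B
  A -> T0 S | T0 T1 | b
  B -> T0 T1
  T0 -> b
  T1 -> a
  T2 -> c

CYK fill, restricted to cells inside w[0..2]:
  T[0,0] 'c' = {T2}  orig:{}
  T[1,1] 'b' = {A,T0}  orig:{A}
  T[2,2] 'a' = {T1}  orig:{}
  T[0,1] 'cb' = ∅
  T[1,2] 'ba' = {A,B,S}
  T[0,2] 'cba' = {S}

Original NTs in T[0,2] deriving "cba": ["S"]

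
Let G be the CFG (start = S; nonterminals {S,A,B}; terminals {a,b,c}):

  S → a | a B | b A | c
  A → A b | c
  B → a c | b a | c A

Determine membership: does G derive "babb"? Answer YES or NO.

CNF form of G:
  S -> T0 A | T1 B | a | c
  A -> A T0 | c
  B -> T0 T1 | T1 T2 | T2 A
  T0 -> b
  T1 -> a
  T2 -> c

CYK table (by increasing span):
  cell(0,0) b: {T0}  orig:{}
  cell(1,1) a: {S,T1}  orig:{S}
  cell(2,2) b: {T0}  orig:{}
  cell(3,3) b: {T0}  orig:{}
  cell(0,1) ba: {B}
  cell(1,2) ab: ∅
  cell(2,3) bb: ∅
  cell(0,2) bab: ∅
  cell(1,3) abb: ∅
  cell(0,3) babb: ∅

S ∉ T[0,3] ⇒ NO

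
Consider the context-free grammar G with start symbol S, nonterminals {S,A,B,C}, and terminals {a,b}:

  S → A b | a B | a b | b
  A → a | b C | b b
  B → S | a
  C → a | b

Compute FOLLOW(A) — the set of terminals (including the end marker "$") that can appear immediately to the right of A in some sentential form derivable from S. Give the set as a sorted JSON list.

Compute FIRST by fixpoint:
round 1:
  A via A→a: +{a}
  A via A→b C: +{b}
  B via B→a: +{a}
  C via C→a: +{a}
  C via C→b: +{b}
  S via S→A b: +{a,b}
  FIRST[S]={a,b}  FIRST[A]={a,b}  FIRST[B]={a}  FIRST[C]={a,b}
round 2:
  B via B→S: +{b}
  FIRST[S]={a,b}  FIRST[A]={a,b}  FIRST[B]={a,b}  FIRST[C]={a,b}
round 3: (stable)
  FIRST[S]={a,b}  FIRST[A]={a,b}  FIRST[B]={a,b}  FIRST[C]={a,b}

FOLLOW iteration:
initialize: $ ∈ FOLLOW(S)
round 1:
  S→A b: FOLLOW(A) ⊇ FIRST(b) = {b}; new: +{b}
  S→a B: FOLLOW(B) ⊇ FOLLOW(S) ⊇ {$}; new: +{$}
  FOLLOW[S]={$}  FOLLOW[A]={b}  FOLLOW[B]={$}  FOLLOW[C]={}
round 2:
  A→b C: FOLLOW(C) ⊇ FOLLOW(A) ⊇ {b}; new: +{b}
  FOLLOW[S]={$}  FOLLOW[A]={b}  FOLLOW[B]={$}  FOLLOW[C]={b}
round 3: (stable)
  FOLLOW[S]={$}  FOLLOW[A]={b}  FOLLOW[B]={$}  FOLLOW[C]={b}

FOLLOW(A) = ["b"]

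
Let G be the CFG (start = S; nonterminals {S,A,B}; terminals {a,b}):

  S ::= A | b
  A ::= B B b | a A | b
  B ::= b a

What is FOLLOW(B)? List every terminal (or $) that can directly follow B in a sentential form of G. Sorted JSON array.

FIRST iteration:
iter 1:
  A via A→a A: +{a}
  A via A→b: +{b}
  B via B→b a: +{b}
  S via S→A: +{a,b}
  S: {a,b}  A: {a,b}  B: {b}
iter 2: done
  S: {a,b}  A: {a,b}  B: {b}

FOLLOW sets:
FOLLOW(S) := {$}
[1]
  A→B B b: FOLLOW(B) ⊇ FIRST(B) = {b}; new: +{b}
  S→A: FOLLOW(A) ⊇ FOLLOW(S) ⊇ {$}; new: +{$}
  S: {$}  A: {$}  B: {b}
[2] — fixpoint
  S: {$}  A: {$}  B: {b}

FOLLOW(B) = ["b"]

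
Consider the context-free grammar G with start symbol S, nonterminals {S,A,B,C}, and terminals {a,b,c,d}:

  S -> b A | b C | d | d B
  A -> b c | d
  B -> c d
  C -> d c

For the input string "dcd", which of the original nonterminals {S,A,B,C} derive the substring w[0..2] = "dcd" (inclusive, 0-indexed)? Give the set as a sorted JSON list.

CNF form of G:
  S -> T0 A | T0 C | T2 B | d
  A -> T0 T1 | d
  B -> T1 T2
  C -> T2 T1
  T0 -> b
  T1 -> c
  T2 -> d

CYK table (by increasing span) (cells [i..j] with 0 ≤ i ≤ j ≤ 2 only):
  T[0,0] 'd' = {A,S,T2}  orig:{A,S}
  T[1,1] 'c' = {T1}  orig:{}
  T[2,2] 'd' = {A,S,T2}  orig:{A,S}
  T[0,1] 'dc' = {C}
  T[1,2] 'cd' = {B}
  T[0,2] 'dcd' = {S}

Original NTs in T[0,2] deriving "dcd": ["S"]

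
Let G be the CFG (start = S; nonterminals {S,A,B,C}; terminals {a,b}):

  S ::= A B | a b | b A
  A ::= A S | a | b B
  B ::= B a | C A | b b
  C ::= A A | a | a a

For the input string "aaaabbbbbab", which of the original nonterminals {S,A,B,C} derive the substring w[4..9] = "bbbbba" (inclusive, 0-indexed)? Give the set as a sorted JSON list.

Convert to CNF:
  S -> A B | T0 A | T1 T0
  A -> A S | T0 B | a
  B -> B T1 | C A | T0 T0
  C -> A A | T1 T1 | a
  T0 -> b
  T1 -> a

CYK table (by increasing span) — only the sub-triangle for w[4..9]:
  T[4,4] 'b' = {T0}  orig:{}
  T[5,5] 'b' = {T0}  orig:{}
  T[6,6] 'b' = {T0}  orig:{}
  T[7,7] 'b' = {T0}  orig:{}
  T[8,8] 'b' = {T0}  orig:{}
  T[9,9] 'a' = {A,C,T1}  orig:{A,C}
  T[4,5] 'bb' = {B}
  T[5,6] 'bb' = {B}
  T[6,7] 'bb' = {B}
  T[7,8] 'bb' = {B}
  T[8,9] 'ba' = {S}
  T[4,6] 'bbb' = {A}
  T[5,7] 'bbb' = {A}
  T[6,8] 'bbb' = {A}
  T[7,9] 'bba' = {B}
  T[4,7] 'bbbb' = {S}
  T[5,8] 'bbbb' = {S}
  T[6,9] 'bbba' = {A,C}
  T[4,8] 'bbbbb' = {S}
  T[5,9] 'bbbba' = {A,S}
  T[4,9] 'bbbbba' = {S}

Original NTs in T[4,9] deriving "bbbbba": ["S"]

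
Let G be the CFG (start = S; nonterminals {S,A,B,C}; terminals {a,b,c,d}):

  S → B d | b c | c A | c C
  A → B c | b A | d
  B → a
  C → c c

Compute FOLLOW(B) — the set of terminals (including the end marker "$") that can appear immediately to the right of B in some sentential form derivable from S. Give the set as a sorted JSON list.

Compute FIRST by fixpoint:
[1]
  A via A→b A: +{b}
  A via A→d: +{d}
  B via B→a: +{a}
  C via C→c c: +{c}
  S via S→B d: +{a}
  S via S→b c: +{b}
  S via S→c A: +{c}
  S: {a,b,c}  A: {b,d}  B: {a}  C: {c}
[2]
  A via A→B c: +{a}
  S: {a,b,c}  A: {a,b,d}  B: {a}  C: {c}
[3] (stable)
  S: {a,b,c}  A: {a,b,d}  B: {a}  C: {c}

FOLLOW iteration:
FOLLOW(S) := {$}
round 1:
  A→B c: FOLLOW(B) ⊇ FIRST(c) = {c}; new: +{c}
  S→B d: FOLLOW(B) ⊇ FIRST(d) = {d}; new: +{d}
  S→c A: FOLLOW(A) ⊇ FOLLOW(S) ⊇ {$}; new: +{$}
  S→c C: FOLLOW(C) ⊇ FOLLOW(S) ⊇ {$}; new: +{$}
  FOLLOW[S]={$}  FOLLOW[A]={$}  FOLLOW[B]={c,d}  FOLLOW[C]={$}
round 2: (no change)
  FOLLOW[S]={$}  FOLLOW[A]={$}  FOLLOW[B]={c,d}  FOLLOW[C]={$}

FOLLOW(B) = ["c", "d"]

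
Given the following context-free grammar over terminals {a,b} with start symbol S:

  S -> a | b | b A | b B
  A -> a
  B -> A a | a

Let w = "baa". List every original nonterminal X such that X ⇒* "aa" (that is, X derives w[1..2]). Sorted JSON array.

CNF form of G:
  S -> T1 A | T1 B | a | b
  A -> a
  B -> A T0 | a
  T0 -> a
  T1 -> b

Fill CYK table bottom-up, restricted to cells inside w[1..2]:
  T[1,1] 'a' = {A,B,S,T0}  orig:{A,B,S}
  T[2,2] 'a' = {A,B,S,T0}  orig:{A,B,S}
  T[1,2] 'aa' = {B}

Original NTs in T[1,2] deriving "aa": ["B"]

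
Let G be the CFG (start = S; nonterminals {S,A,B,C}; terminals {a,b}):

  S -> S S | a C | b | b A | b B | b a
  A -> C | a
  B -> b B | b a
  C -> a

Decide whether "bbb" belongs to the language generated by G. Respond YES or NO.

Convert to CNF:
  S -> S S | T0 A | T0 B | T0 T1 | T1 C | b
  A -> a
  B -> T0 B | T0 T1
  C -> a
  T0 -> b
  T1 -> a

Fill CYK table bottom-up:
  [0..0]={S,T0}  "b"  orig:{S}
  [1..1]={S,T0}  "b"  orig:{S}
  [2..2]={S,T0}  "b"  orig:{S}
  [0..1]={S}  "bb"
  [1..2]={S}  "bb"
  [0..2]={S}  "bbb"

S ∈ T[0,2] ⇒ YES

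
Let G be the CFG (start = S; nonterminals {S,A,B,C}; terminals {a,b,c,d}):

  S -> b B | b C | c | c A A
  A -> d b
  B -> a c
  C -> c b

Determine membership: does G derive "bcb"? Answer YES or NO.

CNF form of G:
  S -> T1 B | T1 C | T3 X4 | c
  A -> T0 T1
  B -> T2 T3
  C -> T3 T1
  T0 -> d
  T1 -> b
  T2 -> a
  T3 -> c
  X4 -> A A

CYK fill:
  T[0,0] 'b' = {T1}  orig:{}
  T[1,1] 'c' = {S,T3}  orig:{S}
  T[2,2] 'b' = {T1}  orig:{}
  T[0,1] 'bc' = ∅
  T[1,2] 'cb' = {C}
  T[0,2] 'bcb' = {S}

S ∈ T[0,2] ⇒ YES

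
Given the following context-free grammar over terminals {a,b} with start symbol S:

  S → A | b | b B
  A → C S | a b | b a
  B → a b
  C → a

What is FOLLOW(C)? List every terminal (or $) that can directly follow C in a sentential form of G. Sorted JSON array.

FIRST sets, iterate to fixpoint:
pass 1:
  A via A→a b: +{a}
  A via A→b a: +{b}
  B via B→a b: +{a}
  C via C→a: +{a}
  S via S→A: +{a,b}
  FIRST[S]={a,b}  FIRST[A]={a,b}  FIRST[B]={a}  FIRST[C]={a}
pass 2: done
  FIRST[S]={a,b}  FIRST[A]={a,b}  FIRST[B]={a}  FIRST[C]={a}

FOLLOW sets:
initialize: $ ∈ FOLLOW(S)
iter 1:
  A→C S: FOLLOW(C) ⊇ FIRST(S) = {a,b}; new: +{a,b}
  S→A: FOLLOW(A) ⊇ FOLLOW(S) ⊇ {$}; new: +{$}
  S→b B: FOLLOW(B) ⊇ FOLLOW(S) ⊇ {$}; new: +{$}
  FOLLOW[S]={$}  FOLLOW[A]={$}  FOLLOW[B]={$}  FOLLOW[C]={a,b}
iter 2: done
  FOLLOW[S]={$}  FOLLOW[A]={$}  FOLLOW[B]={$}  FOLLOW[C]={a,b}

FOLLOW(C) = ["a", "b"]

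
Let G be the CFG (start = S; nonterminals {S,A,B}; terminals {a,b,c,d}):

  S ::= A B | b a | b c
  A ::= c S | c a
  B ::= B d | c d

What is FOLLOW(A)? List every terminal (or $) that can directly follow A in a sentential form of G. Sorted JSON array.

Compute FIRST by fixpoint:
round 1:
  A via A→c S: +{c}
  B via B→c d: +{c}
  S via S→A B: +{c}
  S via S→b a: +{b}
  S: {b,c}  A: {c}  B: {c}
round 2: done
  S: {b,c}  A: {c}  B: {c}

Compute FOLLOW by fixpoint:
seed FOLLOW(S) with $
round 1:
  B→B d: FOLLOW(B) ⊇ FIRST(d) = {d}; new: +{d}
  S→A B: FOLLOW(A) ⊇ FIRST(B) = {c}; new: +{c}
  S→A B: FOLLOW(B) ⊇ FOLLOW(S) ⊇ {$}; new: +{$}
  FOLLOW[S]={$}  FOLLOW[A]={c}  FOLLOW[B]={$,d}
round 2:
  A→c S: FOLLOW(S) ⊇ FOLLOW(A) ⊇ {c}; new: +{c}
  S→A B: FOLLOW(B) ⊇ FOLLOW(S) ⊇ {$,c}; new: +{c}
  FOLLOW[S]={$,c}  FOLLOW[A]={c}  FOLLOW[B]={$,c,d}
round 3: done
  FOLLOW[S]={$,c}  FOLLOW[A]={c}  FOLLOW[B]={$,c,d}

FOLLOW(A) = ["c"]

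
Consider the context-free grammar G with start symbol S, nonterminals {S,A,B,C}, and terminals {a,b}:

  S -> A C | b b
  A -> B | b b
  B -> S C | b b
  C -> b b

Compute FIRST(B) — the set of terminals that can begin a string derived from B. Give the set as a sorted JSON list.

Compute FIRST by fixpoint:
[1]
  A via A→b b: +{b}
  B via B→b b: +{b}
  C via C→b b: +{b}
  S via S→A C: +{b}
  FIRST[S]={b}  FIRST[A]={b}  FIRST[B]={b}  FIRST[C]={b}
[2] — fixpoint
  FIRST[S]={b}  FIRST[A]={b}  FIRST[B]={b}  FIRST[C]={b}

FIRST(B) = ["b"]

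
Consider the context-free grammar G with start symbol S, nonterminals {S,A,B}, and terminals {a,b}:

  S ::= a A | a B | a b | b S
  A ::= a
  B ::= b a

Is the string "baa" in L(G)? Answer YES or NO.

CNF form of G:
  S -> T0 S | T1 A | T1 B | T1 T0
  A -> a
  B -> T0 T1
  T0 -> b
  T1 -> a

Fill CYK table bottom-up:
  cell(0,0) b: {T0}  orig:{}
  cell(1,1) a: {A,T1}  orig:{A}
  cell(2,2) a: {A,T1}  orig:{A}
  cell(0,1) ba: {B}
  cell(1,2) aa: {S}
  cell(0,2) baa: {S}

S ∈ T[0,2] ⇒ YES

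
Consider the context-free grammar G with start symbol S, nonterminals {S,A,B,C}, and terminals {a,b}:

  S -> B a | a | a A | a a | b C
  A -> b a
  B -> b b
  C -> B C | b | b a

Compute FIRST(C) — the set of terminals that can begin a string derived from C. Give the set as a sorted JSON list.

Compute FIRST by fixpoint:
[1]
  A via A→b a: +{b}
  B via B→b b: +{b}
  C via C→B C: +{b}
  S via S→B a: +{b}
  S via S→a: +{a}
  FIRST(S)={a,b}  FIRST(A)={b}  FIRST(B)={b}  FIRST(C)={b}
[2] — fixpoint
  FIRST(S)={a,b}  FIRST(A)={b}  FIRST(B)={b}  FIRST(C)={b}

FIRST(C) = ["b"]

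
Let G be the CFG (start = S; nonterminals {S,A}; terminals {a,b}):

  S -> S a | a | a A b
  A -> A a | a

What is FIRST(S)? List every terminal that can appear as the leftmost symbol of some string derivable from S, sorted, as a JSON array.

FIRST iteration:
iter 1:
  A via A→a: +{a}
  S via S→a: +{a}
  FIRST[S]={a}  FIRST[A]={a}
iter 2: done
  FIRST[S]={a}  FIRST[A]={a}

FIRST(S) = ["a"]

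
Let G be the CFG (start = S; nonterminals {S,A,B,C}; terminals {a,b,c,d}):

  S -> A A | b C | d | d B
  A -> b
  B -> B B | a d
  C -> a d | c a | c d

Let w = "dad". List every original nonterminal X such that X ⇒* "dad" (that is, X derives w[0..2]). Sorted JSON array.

Convert to CNF:
  S -> A A | T1 B | T3 C | d
  A -> b
  B -> B B | T0 T1
  C -> T0 T1 | T2 T0 | T2 T1
  T0 -> a
  T1 -> d
  T2 -> c
  T3 -> b

Fill CYK table bottom-up (cells [i..j] with 0 ≤ i ≤ j ≤ 2 only):
  T[0,0] 'd' = {S,T1}  orig:{S}
  T[1,1] 'a' = {T0}  orig:{}
  T[2,2] 'd' = {S,T1}  orig:{S}
  T[0,1] 'da' = ∅
  T[1,2] 'ad' = {B,C}
  T[0,2] 'dad' = {S}

Original NTs in T[0,2] deriving "dad": ["S"]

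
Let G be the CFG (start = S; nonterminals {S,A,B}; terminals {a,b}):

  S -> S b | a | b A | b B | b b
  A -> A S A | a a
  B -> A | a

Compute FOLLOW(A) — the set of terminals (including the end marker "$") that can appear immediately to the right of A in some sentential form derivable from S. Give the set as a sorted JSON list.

FIRST iteration:
round 1:
  A via A→a a: +{a}
  B via B→A: +{a}
  S via S→a: +{a}
  S via S→b A: +{b}
  FIRST(S)={a,b}  FIRST(A)={a}  FIRST(B)={a}
round 2: (stable)
  FIRST(S)={a,b}  FIRST(A)={a}  FIRST(B)={a}

Compute FOLLOW by fixpoint:
initialize: $ ∈ FOLLOW(S)
round 1:
  A→A S A: FOLLOW(A) ⊇ FIRST(S) = {a,b}; new: +{a,b}
  A→A S A: FOLLOW(S) ⊇ FIRST(A) = {a}; new: +{a}
  S→S b: FOLLOW(S) ⊇ FIRST(b) = {b}; new: +{b}
  S→b A: FOLLOW(A) ⊇ FOLLOW(S) ⊇ {$,a,b}; new: +{$}
  S→b B: FOLLOW(B) ⊇ FOLLOW(S) ⊇ {$,a,b}; new: +{$,a,b}
  FOLLOW[S]={$,a,b}  FOLLOW[A]={$,a,b}  FOLLOW[B]={$,a,b}
round 2: (no change)
  FOLLOW[S]={$,a,b}  FOLLOW[A]={$,a,b}  FOLLOW[B]={$,a,b}

FOLLOW(A) = ["$", "a", "b"]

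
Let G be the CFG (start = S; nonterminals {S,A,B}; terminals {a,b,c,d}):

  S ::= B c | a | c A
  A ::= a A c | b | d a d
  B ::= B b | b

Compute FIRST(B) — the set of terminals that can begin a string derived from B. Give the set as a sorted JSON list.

FIRST sets, iterate to fixpoint:
round 1:
  A via A→a A c: +{a}
  A via A→b: +{b}
  A via A→d a d: +{d}
  B via B→b: +{b}
  S via S→B c: +{b}
  S via S→a: +{a}
  S via S→c A: +{c}
  S: {a,b,c}  A: {a,b,d}  B: {b}
round 2: (stable)
  S: {a,b,c}  A: {a,b,d}  B: {b}

FIRST(B) = ["b"]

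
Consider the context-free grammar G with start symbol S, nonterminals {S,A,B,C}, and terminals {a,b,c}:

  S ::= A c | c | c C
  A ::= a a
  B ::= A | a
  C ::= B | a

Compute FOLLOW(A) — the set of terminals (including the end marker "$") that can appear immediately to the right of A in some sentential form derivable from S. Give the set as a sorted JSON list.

FIRST sets, iterate to fixpoint:
[1]
  A via A→a a: +{a}
  B via B→A: +{a}
  C via C→B: +{a}
  S via S→A c: +{a}
  S via S→c: +{c}
  FIRST[S]={a,c}  FIRST[A]={a}  FIRST[B]={a}  FIRST[C]={a}
[2] (stable)
  FIRST[S]={a,c}  FIRST[A]={a}  FIRST[B]={a}  FIRST[C]={a}

Compute FOLLOW by fixpoint:
FOLLOW(S) := {$}
iter 1:
  S→A c: FOLLOW(A) ⊇ FIRST(c) = {c}; new: +{c}
  S→c C: FOLLOW(C) ⊇ FOLLOW(S) ⊇ {$}; new: +{$}
  S: {$}  A: {c}  B: {}  C: {$}
iter 2:
  C→B: FOLLOW(B) ⊇ FOLLOW(C) ⊇ {$}; new: +{$}
  S: {$}  A: {c}  B: {$}  C: {$}
iter 3:
  B→A: FOLLOW(A) ⊇ FOLLOW(B) ⊇ {$}; new: +{$}
  S: {$}  A: {$,c}  B: {$}  C: {$}
iter 4: (stable)
  S: {$}  A: {$,c}  B: {$}  C: {$}

FOLLOW(A) = ["$", "c"]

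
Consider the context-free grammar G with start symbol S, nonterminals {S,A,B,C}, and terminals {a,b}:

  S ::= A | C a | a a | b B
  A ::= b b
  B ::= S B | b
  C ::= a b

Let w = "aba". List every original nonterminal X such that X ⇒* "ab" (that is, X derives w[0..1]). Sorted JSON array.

Convert to CNF:
  S -> C T1 | T0 B | T0 T0 | T1 T1
  A -> T0 T0
  B -> S B | b
  C -> T1 T0
  T0 -> b
  T1 -> a

Fill CYK table bottom-up, restricted to cells inside w[0..1]:
  T[0,0] 'a' = {T1}  orig:{}
  T[1,1] 'b' = {B,T0}  orig:{B}
  T[0,1] 'ab' = {C}

Original NTs in T[0,1] deriving "ab": ["C"]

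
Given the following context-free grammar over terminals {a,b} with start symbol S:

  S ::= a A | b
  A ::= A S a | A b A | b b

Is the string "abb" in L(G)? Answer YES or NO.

CNF form of G:
  S -> T0 A | b
  A -> A X2 | A X3 | T1 T1
  T0 -> a
  T1 -> b
  X2 -> S T0
  X3 -> T1 A

CYK fill:
  [0..0]={T0}  "a"  orig:{}
  [1..1]={S,T1}  "b"  orig:{S}
  [2..2]={S,T1}  "b"  orig:{S}
  [0..1]=∅  "ab"
  [1..2]={A}  "bb"
  [0..2]={S}  "abb"

S ∈ T[0,2] ⇒ YES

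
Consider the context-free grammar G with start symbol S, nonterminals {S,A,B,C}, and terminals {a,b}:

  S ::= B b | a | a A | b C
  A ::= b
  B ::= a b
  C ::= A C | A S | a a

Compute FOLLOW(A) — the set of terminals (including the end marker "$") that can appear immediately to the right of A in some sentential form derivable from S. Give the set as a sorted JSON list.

Compute FIRST by fixpoint:
[1]
  A via A→b: +{b}
  B via B→a b: +{a}
  C via C→A C: +{b}
  C via C→a a: +{a}
  S via S→B b: +{a}
  S via S→b C: +{b}
  FIRST[S]={a,b}  FIRST[A]={b}  FIRST[B]={a}  FIRST[C]={a,b}
[2] done
  FIRST[S]={a,b}  FIRST[A]={b}  FIRST[B]={a}  FIRST[C]={a,b}

FOLLOW iteration:
initialize: $ ∈ FOLLOW(S)
round 1:
  C→A C: FOLLOW(A) ⊇ FIRST(C) = {a,b}; new: +{a,b}
  S→B b: FOLLOW(B) ⊇ FIRST(b) = {b}; new: +{b}
  S→a A: FOLLOW(A) ⊇ FOLLOW(S) ⊇ {$}; new: +{$}
  S→b C: FOLLOW(C) ⊇ FOLLOW(S) ⊇ {$}; new: +{$}
  S: {$}  A: {$,a,b}  B: {b}  C: {$}
round 2: — fixpoint
  S: {$}  A: {$,a,b}  B: {b}  C: {$}

FOLLOW(A) = ["$", "a", "b"]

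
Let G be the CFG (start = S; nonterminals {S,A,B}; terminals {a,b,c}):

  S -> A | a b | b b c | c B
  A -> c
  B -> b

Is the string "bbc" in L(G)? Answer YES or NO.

CNF form of G:
  S -> T0 T1 | T1 X3 | T2 B | c
  A -> c
  B -> b
  T0 -> a
  T1 -> b
  T2 -> c
  X3 -> T1 T2

CYK fill:
  [0..0]={B,T1}  "b"  orig:{B}
  [1..1]={B,T1}  "b"  orig:{B}
  [2..2]={A,S,T2}  "c"  orig:{A,S}
  [0..1]=∅  "bb"
  [1..2]={X3}  "bc"  orig:{}
  [0..2]={S}  "bbc"

S ∈ T[0,2] ⇒ YES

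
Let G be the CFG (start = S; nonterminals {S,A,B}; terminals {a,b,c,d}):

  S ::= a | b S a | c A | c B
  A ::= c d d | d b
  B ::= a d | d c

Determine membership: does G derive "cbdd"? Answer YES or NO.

Convert to CNF:
  S -> T0 A | T0 B | T2 X5 | a
  A -> T0 X4 | T1 T2
  B -> T1 T0 | T3 T1
  T0 -> c
  T1 -> d
  T2 -> b
  T3 -> a
  X4 -> T1 T1
  X5 -> S T3

CYK fill:
  cell(0,0) c: {T0}  orig:{}
  cell(1,1) b: {T2}  orig:{}
  cell(2,2) d: {T1}  orig:{}
  cell(3,3) d: {T1}  orig:{}
  cell(0,1) cb: ∅
  cell(1,2) bd: ∅
  cell(2,3) dd: {X4}  orig:{}
  cell(0,2) cbd: ∅
  cell(1,3) bdd: ∅
  cell(0,3) cbdd: ∅

S ∉ T[0,3] ⇒ NO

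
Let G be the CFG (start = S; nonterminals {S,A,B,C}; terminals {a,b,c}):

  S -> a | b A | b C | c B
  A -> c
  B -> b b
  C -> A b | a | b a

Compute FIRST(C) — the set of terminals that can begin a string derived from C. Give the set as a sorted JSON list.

FIRST sets, iterate to fixpoint:
[1]
  A via A→c: +{c}
  B via B→b b: +{b}
  C via C→A b: +{c}
  C via C→a: +{a}
  C via C→b a: +{b}
  S via S→a: +{a}
  S via S→b A: +{b}
  S via S→c B: +{c}
  S: {a,b,c}  A: {c}  B: {b}  C: {a,b,c}
[2] done
  S: {a,b,c}  A: {c}  B: {b}  C: {a,b,c}

FIRST(C) = ["a", "b", "c"]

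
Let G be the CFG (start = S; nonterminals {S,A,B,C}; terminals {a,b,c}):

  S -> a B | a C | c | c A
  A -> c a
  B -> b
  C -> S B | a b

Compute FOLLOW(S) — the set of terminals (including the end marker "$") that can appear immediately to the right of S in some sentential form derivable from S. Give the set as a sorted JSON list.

FIRST sets, iterate to fixpoint:
round 1:
  A via A→c a: +{c}
  B via B→b: +{b}
  C via C→a b: +{a}
  S via S→a B: +{a}
  S via S→c: +{c}
  S: {a,c}  A: {c}  B: {b}  C: {a}
round 2:
  C via C→S B: +{c}
  S: {a,c}  A: {c}  B: {b}  C: {a,c}
round 3: — fixpoint
  S: {a,c}  A: {c}  B: {b}  C: {a,c}

Compute FOLLOW by fixpoint:
seed FOLLOW(S) with $
pass 1:
  C→S B: FOLLOW(S) ⊇ FIRST(B) = {b}; new: +{b}
  S→a B: FOLLOW(B) ⊇ FOLLOW(S) ⊇ {$,b}; new: +{$,b}
  S→a C: FOLLOW(C) ⊇ FOLLOW(S) ⊇ {$,b}; new: +{$,b}
  S→c A: FOLLOW(A) ⊇ FOLLOW(S) ⊇ {$,b}; new: +{$,b}
  FOLLOW[S]={$,b}  FOLLOW[A]={$,b}  FOLLOW[B]={$,b}  FOLLOW[C]={$,b}
pass 2: done
  FOLLOW[S]={$,b}  FOLLOW[A]={$,b}  FOLLOW[B]={$,b}  FOLLOW[C]={$,b}

FOLLOW(S) = ["$", "b"]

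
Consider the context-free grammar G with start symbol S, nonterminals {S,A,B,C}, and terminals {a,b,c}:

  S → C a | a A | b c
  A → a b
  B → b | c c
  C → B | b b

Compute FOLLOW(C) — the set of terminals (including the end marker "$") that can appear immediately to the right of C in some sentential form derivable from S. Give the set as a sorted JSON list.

Compute FIRST by fixpoint:
round 1:
  A via A→a b: +{a}
  B via B→b: +{b}
  B via B→c c: +{c}
  C via C→B: +{b,c}
  S via S→C a: +{b,c}
  S via S→a A: +{a}
  FIRST(S)={a,b,c}  FIRST(A)={a}  FIRST(B)={b,c}  FIRST(C)={b,c}
round 2: (stable)
  FIRST(S)={a,b,c}  FIRST(A)={a}  FIRST(B)={b,c}  FIRST(C)={b,c}

FOLLOW iteration:
seed FOLLOW(S) with $
[1]
  S→C a: FOLLOW(C) ⊇ FIRST(a) = {a}; new: +{a}
  S→a A: FOLLOW(A) ⊇ FOLLOW(S) ⊇ {$}; new: +{$}
  FOLLOW[S]={$}  FOLLOW[A]={$}  FOLLOW[B]={}  FOLLOW[C]={a}
[2]
  C→B: FOLLOW(B) ⊇ FOLLOW(C) ⊇ {a}; new: +{a}
  FOLLOW[S]={$}  FOLLOW[A]={$}  FOLLOW[B]={a}  FOLLOW[C]={a}
[3] (no change)
  FOLLOW[S]={$}  FOLLOW[A]={$}  FOLLOW[B]={a}  FOLLOW[C]={a}

FOLLOW(C) = ["a"]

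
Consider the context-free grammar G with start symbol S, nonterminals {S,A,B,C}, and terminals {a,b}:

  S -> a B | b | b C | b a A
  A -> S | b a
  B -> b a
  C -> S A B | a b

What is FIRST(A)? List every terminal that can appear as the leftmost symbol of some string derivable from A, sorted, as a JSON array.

FIRST iteration:
pass 1:
  A via A→b a: +{b}
  B via B→b a: +{b}
  C via C→a b: +{a}
  S via S→a B: +{a}
  S via S→b: +{b}
  FIRST(S)={a,b}  FIRST(A)={b}  FIRST(B)={b}  FIRST(C)={a}
pass 2:
  A via A→S: +{a}
  C via C→S A B: +{b}
  FIRST(S)={a,b}  FIRST(A)={a,b}  FIRST(B)={b}  FIRST(C)={a,b}
pass 3: done
  FIRST(S)={a,b}  FIRST(A)={a,b}  FIRST(B)={b}  FIRST(C)={a,b}

FIRST(A) = ["a", "b"]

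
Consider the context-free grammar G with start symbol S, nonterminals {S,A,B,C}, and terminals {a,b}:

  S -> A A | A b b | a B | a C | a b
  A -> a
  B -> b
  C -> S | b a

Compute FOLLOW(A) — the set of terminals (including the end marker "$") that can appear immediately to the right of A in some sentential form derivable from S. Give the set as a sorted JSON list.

FIRST sets, iterate to fixpoint:
[1]
  A via A→a: +{a}
  B via B→b: +{b}
  C via C→b a: +{b}
  S via S→A A: +{a}
  FIRST[S]={a}  FIRST[A]={a}  FIRST[B]={b}  FIRST[C]={b}
[2]
  C via C→S: +{a}
  FIRST[S]={a}  FIRST[A]={a}  FIRST[B]={b}  FIRST[C]={a,b}
[3] — fixpoint
  FIRST[S]={a}  FIRST[A]={a}  FIRST[B]={b}  FIRST[C]={a,b}

FOLLOW iteration:
FOLLOW(S) := {$}
iter 1:
  S→A A: FOLLOW(A) ⊇ FIRST(A) = {a}; new: +{a}
  S→A A: FOLLOW(A) ⊇ FOLLOW(S) ⊇ {$}; new: +{$}
  S→A b b: FOLLOW(A) ⊇ FIRST(b) = {b}; new: +{b}
  S→a B: FOLLOW(B) ⊇ FOLLOW(S) ⊇ {$}; new: +{$}
  S→a C: FOLLOW(C) ⊇ FOLLOW(S) ⊇ {$}; new: +{$}
  FOLLOW[S]={$}  FOLLOW[A]={$,a,b}  FOLLOW[B]={$}  FOLLOW[C]={$}
iter 2: done
  FOLLOW[S]={$}  FOLLOW[A]={$,a,b}  FOLLOW[B]={$}  FOLLOW[C]={$}

FOLLOW(A) = ["$", "a", "b"]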